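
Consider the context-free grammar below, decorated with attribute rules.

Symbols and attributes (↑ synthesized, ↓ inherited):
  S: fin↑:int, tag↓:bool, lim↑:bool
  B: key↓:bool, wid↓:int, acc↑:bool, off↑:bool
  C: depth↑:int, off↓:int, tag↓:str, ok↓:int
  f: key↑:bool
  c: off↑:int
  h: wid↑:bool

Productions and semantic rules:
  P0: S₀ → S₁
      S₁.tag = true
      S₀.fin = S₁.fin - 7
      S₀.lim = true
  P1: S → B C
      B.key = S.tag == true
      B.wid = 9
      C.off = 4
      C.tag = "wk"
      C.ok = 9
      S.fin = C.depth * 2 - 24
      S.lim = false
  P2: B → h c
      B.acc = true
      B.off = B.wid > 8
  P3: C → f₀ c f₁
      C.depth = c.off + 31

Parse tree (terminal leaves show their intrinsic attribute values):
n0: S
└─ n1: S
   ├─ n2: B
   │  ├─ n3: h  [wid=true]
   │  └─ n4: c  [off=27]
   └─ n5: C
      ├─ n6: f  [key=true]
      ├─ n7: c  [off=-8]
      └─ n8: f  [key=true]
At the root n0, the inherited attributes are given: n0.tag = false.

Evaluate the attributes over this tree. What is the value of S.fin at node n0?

1. n0.tag = false  [given at root]
2. n1.tag = true  [true]
3. n2.key = true  [S.tag == true]
4. n2.wid = 9  [9]
5. n3.wid = true  [terminal]
6. n4.off = 27  [terminal]
7. n2.acc = true  [true]
8. n2.off = true  [B.wid > 8]
9. n5.off = 4  [4]
10. n5.tag = "wk"  ["wk"]
11. n5.ok = 9  [9]
12. n6.key = true  [terminal]
13. n7.off = -8  [terminal]
14. n8.key = true  [terminal]
15. n5.depth = 23  [c.off + 31]
16. n1.fin = 22  [C.depth * 2 - 24]
17. n1.lim = false  [false]
18. n0.fin = 15  [S₁.fin - 7]
19. n0.lim = true  [true]

15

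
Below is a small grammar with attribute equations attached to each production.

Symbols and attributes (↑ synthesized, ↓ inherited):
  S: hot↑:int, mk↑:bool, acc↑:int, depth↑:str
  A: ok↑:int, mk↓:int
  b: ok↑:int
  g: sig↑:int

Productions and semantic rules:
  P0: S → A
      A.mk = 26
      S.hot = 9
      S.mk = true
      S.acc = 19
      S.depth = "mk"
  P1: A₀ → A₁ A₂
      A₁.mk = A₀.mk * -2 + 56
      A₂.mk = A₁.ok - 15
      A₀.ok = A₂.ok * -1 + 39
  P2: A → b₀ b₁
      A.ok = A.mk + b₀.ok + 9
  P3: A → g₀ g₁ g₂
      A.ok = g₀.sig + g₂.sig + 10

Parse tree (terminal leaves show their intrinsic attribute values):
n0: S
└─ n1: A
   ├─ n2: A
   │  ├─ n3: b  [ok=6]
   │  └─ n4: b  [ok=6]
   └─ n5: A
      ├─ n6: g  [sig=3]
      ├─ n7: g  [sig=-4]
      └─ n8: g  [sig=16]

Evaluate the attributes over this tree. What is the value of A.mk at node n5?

4

1. n1.mk = 26  [26]
2. n2.mk = 4  [A₀.mk * -2 + 56]
3. n3.ok = 6  [terminal]
4. n4.ok = 6  [terminal]
5. n2.ok = 19  [A.mk + b₀.ok + 9]
6. n5.mk = 4  [A₁.ok - 15]
7. n6.sig = 3  [terminal]
8. n7.sig = -4  [terminal]
9. n8.sig = 16  [terminal]
10. n5.ok = 29  [g₀.sig + g₂.sig + 10]
11. n1.ok = 10  [A₂.ok * -1 + 39]
12. n0.hot = 9  [9]
13. n0.mk = true  [true]
14. n0.acc = 19  [19]
15. n0.depth = "mk"  ["mk"]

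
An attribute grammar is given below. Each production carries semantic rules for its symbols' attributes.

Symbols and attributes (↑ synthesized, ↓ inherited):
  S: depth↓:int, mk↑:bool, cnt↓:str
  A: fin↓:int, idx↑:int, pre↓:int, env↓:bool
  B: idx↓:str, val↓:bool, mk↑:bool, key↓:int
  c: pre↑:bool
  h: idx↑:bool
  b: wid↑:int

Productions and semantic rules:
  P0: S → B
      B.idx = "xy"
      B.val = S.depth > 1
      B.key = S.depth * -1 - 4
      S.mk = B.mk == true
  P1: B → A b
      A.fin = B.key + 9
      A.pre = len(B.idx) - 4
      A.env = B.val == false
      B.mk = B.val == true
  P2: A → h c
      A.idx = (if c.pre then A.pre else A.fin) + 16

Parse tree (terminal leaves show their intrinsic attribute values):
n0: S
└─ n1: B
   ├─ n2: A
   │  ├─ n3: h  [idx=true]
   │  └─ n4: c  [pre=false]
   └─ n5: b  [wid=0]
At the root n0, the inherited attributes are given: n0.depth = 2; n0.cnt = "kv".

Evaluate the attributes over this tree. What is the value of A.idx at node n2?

19

1. n0.depth = 2  [given at root]
2. n0.cnt = "kv"  [given at root]
3. n1.idx = "xy"  ["xy"]
4. n1.val = true  [S.depth > 1]
5. n1.key = -6  [S.depth * -1 - 4]
6. n2.fin = 3  [B.key + 9]
7. n2.pre = -2  [len(B.idx) - 4]
8. n2.env = false  [B.val == false]
9. n3.idx = true  [terminal]
10. n4.pre = false  [terminal]
11. n2.idx = 19  [(if c.pre then A.pre else A.fin) + 16]
12. n5.wid = 0  [terminal]
13. n1.mk = true  [B.val == true]
14. n0.mk = true  [B.mk == true]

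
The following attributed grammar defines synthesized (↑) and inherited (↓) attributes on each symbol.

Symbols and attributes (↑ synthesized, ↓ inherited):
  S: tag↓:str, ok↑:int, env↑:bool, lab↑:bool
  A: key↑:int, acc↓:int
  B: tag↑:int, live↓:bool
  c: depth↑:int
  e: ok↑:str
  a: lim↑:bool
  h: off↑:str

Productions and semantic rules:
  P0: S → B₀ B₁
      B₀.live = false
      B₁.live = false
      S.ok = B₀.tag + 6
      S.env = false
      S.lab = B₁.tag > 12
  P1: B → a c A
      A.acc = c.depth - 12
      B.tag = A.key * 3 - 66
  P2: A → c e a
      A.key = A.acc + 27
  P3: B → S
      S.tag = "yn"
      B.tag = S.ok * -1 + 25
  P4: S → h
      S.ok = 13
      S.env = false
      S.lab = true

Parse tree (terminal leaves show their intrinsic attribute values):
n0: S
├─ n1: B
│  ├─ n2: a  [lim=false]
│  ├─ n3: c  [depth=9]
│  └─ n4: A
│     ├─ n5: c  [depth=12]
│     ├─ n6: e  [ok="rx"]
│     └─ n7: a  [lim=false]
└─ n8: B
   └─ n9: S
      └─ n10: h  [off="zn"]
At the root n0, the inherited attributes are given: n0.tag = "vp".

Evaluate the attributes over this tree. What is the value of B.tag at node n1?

1. n0.tag = "vp"  [given at root]
2. n1.live = false  [false]
3. n2.lim = false  [terminal]
4. n3.depth = 9  [terminal]
5. n4.acc = -3  [c.depth - 12]
6. n5.depth = 12  [terminal]
7. n6.ok = "rx"  [terminal]
8. n7.lim = false  [terminal]
9. n4.key = 24  [A.acc + 27]
10. n1.tag = 6  [A.key * 3 - 66]
11. n8.live = false  [false]
12. n9.tag = "yn"  ["yn"]
13. n10.off = "zn"  [terminal]
14. n9.ok = 13  [13]
15. n9.env = false  [false]
16. n9.lab = true  [true]
17. n8.tag = 12  [S.ok * -1 + 25]
18. n0.ok = 12  [B₀.tag + 6]
19. n0.env = false  [false]
20. n0.lab = false  [B₁.tag > 12]

6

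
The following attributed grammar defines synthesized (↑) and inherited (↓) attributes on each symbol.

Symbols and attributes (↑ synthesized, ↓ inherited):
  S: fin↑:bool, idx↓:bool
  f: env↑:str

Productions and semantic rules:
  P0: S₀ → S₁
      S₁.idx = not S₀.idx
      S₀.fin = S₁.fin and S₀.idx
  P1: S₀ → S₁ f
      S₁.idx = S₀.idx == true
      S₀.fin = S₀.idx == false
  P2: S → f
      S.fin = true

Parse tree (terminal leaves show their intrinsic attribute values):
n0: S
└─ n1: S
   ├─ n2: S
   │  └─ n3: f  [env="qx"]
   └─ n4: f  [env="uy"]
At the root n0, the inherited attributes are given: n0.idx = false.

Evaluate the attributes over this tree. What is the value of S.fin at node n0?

1. n0.idx = false  [given at root]
2. n1.idx = true  [not S₀.idx]
3. n2.idx = true  [S₀.idx == true]
4. n3.env = "qx"  [terminal]
5. n2.fin = true  [true]
6. n4.env = "uy"  [terminal]
7. n1.fin = false  [S₀.idx == false]
8. n0.fin = false  [S₁.fin and S₀.idx]

false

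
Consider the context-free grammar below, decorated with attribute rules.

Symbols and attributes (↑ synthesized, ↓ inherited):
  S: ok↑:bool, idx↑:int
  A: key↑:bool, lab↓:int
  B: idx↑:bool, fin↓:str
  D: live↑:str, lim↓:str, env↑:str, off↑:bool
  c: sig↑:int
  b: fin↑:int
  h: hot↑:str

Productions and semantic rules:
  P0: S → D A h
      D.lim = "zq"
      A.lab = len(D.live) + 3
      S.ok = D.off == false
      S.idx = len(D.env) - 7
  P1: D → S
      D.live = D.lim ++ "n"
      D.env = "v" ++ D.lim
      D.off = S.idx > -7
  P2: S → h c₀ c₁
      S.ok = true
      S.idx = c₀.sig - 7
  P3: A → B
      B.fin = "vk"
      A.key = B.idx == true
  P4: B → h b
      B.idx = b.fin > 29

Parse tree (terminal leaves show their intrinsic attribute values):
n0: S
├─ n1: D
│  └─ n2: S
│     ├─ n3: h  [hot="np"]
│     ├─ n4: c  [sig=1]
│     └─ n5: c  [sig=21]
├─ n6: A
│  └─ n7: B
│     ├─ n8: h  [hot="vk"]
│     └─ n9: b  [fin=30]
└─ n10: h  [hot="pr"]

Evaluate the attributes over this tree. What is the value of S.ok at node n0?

1. n1.lim = "zq"  ["zq"]
2. n3.hot = "np"  [terminal]
3. n4.sig = 1  [terminal]
4. n5.sig = 21  [terminal]
5. n2.ok = true  [true]
6. n2.idx = -6  [c₀.sig - 7]
7. n1.live = "zqn"  [D.lim ++ "n"]
8. n1.env = "vzq"  ["v" ++ D.lim]
9. n1.off = true  [S.idx > -7]
10. n6.lab = 6  [len(D.live) + 3]
11. n7.fin = "vk"  ["vk"]
12. n8.hot = "vk"  [terminal]
13. n9.fin = 30  [terminal]
14. n7.idx = true  [b.fin > 29]
15. n6.key = true  [B.idx == true]
16. n10.hot = "pr"  [terminal]
17. n0.ok = false  [D.off == false]
18. n0.idx = -4  [len(D.env) - 7]

false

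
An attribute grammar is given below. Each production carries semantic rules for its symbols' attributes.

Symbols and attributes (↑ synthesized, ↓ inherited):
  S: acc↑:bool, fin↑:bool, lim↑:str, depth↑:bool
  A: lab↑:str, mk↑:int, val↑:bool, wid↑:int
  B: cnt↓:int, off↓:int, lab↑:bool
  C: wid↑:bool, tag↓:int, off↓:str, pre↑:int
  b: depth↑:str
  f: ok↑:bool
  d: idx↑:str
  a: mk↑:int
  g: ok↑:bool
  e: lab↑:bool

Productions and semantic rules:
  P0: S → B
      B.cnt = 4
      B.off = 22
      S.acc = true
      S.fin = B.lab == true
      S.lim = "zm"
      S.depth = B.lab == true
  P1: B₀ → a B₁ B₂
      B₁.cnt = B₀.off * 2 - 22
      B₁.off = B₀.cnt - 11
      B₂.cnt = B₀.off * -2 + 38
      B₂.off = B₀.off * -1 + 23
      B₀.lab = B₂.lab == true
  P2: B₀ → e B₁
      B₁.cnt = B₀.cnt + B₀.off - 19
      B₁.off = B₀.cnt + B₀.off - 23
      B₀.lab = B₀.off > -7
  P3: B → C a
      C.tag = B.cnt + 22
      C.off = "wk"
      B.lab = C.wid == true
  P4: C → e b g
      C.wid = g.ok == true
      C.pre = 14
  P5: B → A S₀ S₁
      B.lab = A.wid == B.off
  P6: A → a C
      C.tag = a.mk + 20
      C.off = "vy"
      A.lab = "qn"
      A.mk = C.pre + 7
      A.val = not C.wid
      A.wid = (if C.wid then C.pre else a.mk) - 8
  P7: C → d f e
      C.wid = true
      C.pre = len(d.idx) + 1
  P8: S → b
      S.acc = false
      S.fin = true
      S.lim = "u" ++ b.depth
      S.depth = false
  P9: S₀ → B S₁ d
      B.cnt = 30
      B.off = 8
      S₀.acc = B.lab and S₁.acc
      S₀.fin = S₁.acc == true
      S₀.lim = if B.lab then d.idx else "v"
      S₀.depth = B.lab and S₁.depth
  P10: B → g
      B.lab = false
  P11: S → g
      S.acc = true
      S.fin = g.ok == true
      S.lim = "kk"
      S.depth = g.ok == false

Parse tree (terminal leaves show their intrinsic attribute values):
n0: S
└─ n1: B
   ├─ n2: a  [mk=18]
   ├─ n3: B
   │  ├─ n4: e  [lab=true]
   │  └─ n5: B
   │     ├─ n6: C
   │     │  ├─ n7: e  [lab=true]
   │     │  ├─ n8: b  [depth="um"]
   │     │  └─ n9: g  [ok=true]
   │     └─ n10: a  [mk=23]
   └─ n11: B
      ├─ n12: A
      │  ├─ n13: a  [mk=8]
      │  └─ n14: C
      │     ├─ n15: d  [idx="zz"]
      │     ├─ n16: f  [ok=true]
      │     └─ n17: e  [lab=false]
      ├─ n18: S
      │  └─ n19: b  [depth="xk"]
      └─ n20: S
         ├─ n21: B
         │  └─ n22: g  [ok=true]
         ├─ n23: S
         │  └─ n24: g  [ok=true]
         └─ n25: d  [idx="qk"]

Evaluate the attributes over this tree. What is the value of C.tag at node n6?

18

1. n1.cnt = 4  [4]
2. n1.off = 22  [22]
3. n2.mk = 18  [terminal]
4. n3.cnt = 22  [B₀.off * 2 - 22]
5. n3.off = -7  [B₀.cnt - 11]
6. n4.lab = true  [terminal]
7. n5.cnt = -4  [B₀.cnt + B₀.off - 19]
8. n5.off = -8  [B₀.cnt + B₀.off - 23]
9. n6.tag = 18  [B.cnt + 22]
10. n6.off = "wk"  ["wk"]
11. n7.lab = true  [terminal]
12. n8.depth = "um"  [terminal]
13. n9.ok = true  [terminal]
14. n6.wid = true  [g.ok == true]
15. n6.pre = 14  [14]
16. n10.mk = 23  [terminal]
17. n5.lab = true  [C.wid == true]
18. n3.lab = false  [B₀.off > -7]
19. n11.cnt = -6  [B₀.off * -2 + 38]
20. n11.off = 1  [B₀.off * -1 + 23]
21. n13.mk = 8  [terminal]
22. n14.tag = 28  [a.mk + 20]
23. n14.off = "vy"  ["vy"]
24. n15.idx = "zz"  [terminal]
25. n16.ok = true  [terminal]
26. n17.lab = false  [terminal]
27. n14.wid = true  [true]
28. n14.pre = 3  [len(d.idx) + 1]
29. n12.lab = "qn"  ["qn"]
30. n12.mk = 10  [C.pre + 7]
31. n12.val = false  [not C.wid]
32. n12.wid = -5  [(if C.wid then C.pre else a.mk) - 8]
33. n19.depth = "xk"  [terminal]
34. n18.acc = false  [false]
35. n18.fin = true  [true]
36. n18.lim = "uxk"  ["u" ++ b.depth]
37. n18.depth = false  [false]
38. n21.cnt = 30  [30]
39. n21.off = 8  [8]
40. n22.ok = true  [terminal]
41. n21.lab = false  [false]
42. n24.ok = true  [terminal]
43. n23.acc = true  [true]
44. n23.fin = true  [g.ok == true]
45. n23.lim = "kk"  ["kk"]
46. n23.depth = false  [g.ok == false]
47. n25.idx = "qk"  [terminal]
48. n20.acc = false  [B.lab and S₁.acc]
49. n20.fin = true  [S₁.acc == true]
50. n20.lim = "v"  [if B.lab then d.idx else "v"]
51. n20.depth = false  [B.lab and S₁.depth]
52. n11.lab = false  [A.wid == B.off]
53. n1.lab = false  [B₂.lab == true]
54. n0.acc = true  [true]
55. n0.fin = false  [B.lab == true]
56. n0.lim = "zm"  ["zm"]
57. n0.depth = false  [B.lab == true]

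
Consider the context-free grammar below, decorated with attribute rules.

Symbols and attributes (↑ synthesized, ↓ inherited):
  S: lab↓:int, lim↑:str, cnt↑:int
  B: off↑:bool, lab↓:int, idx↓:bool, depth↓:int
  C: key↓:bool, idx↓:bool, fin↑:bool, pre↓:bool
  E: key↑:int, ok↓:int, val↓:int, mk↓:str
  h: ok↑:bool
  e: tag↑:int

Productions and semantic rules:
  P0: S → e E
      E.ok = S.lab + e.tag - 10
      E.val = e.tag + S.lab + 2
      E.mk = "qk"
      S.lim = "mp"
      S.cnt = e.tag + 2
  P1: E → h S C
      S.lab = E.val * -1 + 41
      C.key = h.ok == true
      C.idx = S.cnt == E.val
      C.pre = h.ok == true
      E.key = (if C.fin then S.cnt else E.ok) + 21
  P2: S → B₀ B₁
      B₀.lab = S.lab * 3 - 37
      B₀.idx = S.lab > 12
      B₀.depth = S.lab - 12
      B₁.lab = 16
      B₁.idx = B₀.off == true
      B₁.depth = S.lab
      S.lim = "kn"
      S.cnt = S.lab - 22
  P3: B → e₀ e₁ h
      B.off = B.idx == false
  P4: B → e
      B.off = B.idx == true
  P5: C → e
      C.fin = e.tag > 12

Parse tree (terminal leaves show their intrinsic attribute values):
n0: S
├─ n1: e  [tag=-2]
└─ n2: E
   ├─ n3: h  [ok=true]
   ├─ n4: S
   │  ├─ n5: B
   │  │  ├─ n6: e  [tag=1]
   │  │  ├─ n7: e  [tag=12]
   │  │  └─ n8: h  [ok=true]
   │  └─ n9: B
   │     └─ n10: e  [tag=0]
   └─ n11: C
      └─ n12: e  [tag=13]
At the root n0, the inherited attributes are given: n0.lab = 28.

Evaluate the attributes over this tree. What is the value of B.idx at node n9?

1. n0.lab = 28  [given at root]
2. n1.tag = -2  [terminal]
3. n2.ok = 16  [S.lab + e.tag - 10]
4. n2.val = 28  [e.tag + S.lab + 2]
5. n2.mk = "qk"  ["qk"]
6. n3.ok = true  [terminal]
7. n4.lab = 13  [E.val * -1 + 41]
8. n5.lab = 2  [S.lab * 3 - 37]
9. n5.idx = true  [S.lab > 12]
10. n5.depth = 1  [S.lab - 12]
11. n6.tag = 1  [terminal]
12. n7.tag = 12  [terminal]
13. n8.ok = true  [terminal]
14. n5.off = false  [B.idx == false]
15. n9.lab = 16  [16]
16. n9.idx = false  [B₀.off == true]
17. n9.depth = 13  [S.lab]
18. n10.tag = 0  [terminal]
19. n9.off = false  [B.idx == true]
20. n4.lim = "kn"  ["kn"]
21. n4.cnt = -9  [S.lab - 22]
22. n11.key = true  [h.ok == true]
23. n11.idx = false  [S.cnt == E.val]
24. n11.pre = true  [h.ok == true]
25. n12.tag = 13  [terminal]
26. n11.fin = true  [e.tag > 12]
27. n2.key = 12  [(if C.fin then S.cnt else E.ok) + 21]
28. n0.lim = "mp"  ["mp"]
29. n0.cnt = 0  [e.tag + 2]

false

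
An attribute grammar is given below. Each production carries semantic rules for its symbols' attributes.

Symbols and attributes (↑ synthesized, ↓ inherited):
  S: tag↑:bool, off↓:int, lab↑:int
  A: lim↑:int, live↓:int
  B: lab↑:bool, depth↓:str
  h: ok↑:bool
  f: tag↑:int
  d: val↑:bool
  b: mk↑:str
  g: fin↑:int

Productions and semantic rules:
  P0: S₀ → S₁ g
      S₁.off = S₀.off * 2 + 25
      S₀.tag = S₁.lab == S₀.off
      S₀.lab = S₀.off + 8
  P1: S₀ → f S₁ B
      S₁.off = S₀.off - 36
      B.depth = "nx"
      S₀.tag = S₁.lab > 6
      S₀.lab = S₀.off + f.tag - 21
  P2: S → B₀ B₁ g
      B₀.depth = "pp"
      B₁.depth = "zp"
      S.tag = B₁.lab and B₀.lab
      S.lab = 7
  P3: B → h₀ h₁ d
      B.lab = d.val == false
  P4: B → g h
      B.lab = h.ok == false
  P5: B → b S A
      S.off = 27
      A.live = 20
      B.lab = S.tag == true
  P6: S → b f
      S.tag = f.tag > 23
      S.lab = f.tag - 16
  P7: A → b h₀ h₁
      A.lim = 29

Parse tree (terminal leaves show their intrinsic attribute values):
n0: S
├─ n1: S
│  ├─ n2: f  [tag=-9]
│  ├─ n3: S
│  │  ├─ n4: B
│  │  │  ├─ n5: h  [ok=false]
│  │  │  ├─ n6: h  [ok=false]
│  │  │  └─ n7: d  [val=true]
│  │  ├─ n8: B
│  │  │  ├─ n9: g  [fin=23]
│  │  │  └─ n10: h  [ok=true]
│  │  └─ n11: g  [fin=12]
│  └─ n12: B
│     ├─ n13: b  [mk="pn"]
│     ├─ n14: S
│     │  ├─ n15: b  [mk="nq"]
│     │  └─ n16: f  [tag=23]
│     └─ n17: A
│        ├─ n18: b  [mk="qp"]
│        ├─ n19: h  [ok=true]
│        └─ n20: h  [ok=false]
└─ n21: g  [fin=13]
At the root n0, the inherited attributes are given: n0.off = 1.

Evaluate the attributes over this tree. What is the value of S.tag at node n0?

false

1. n0.off = 1  [given at root]
2. n1.off = 27  [S₀.off * 2 + 25]
3. n2.tag = -9  [terminal]
4. n3.off = -9  [S₀.off - 36]
5. n4.depth = "pp"  ["pp"]
6. n5.ok = false  [terminal]
7. n6.ok = false  [terminal]
8. n7.val = true  [terminal]
9. n4.lab = false  [d.val == false]
10. n8.depth = "zp"  ["zp"]
11. n9.fin = 23  [terminal]
12. n10.ok = true  [terminal]
13. n8.lab = false  [h.ok == false]
14. n11.fin = 12  [terminal]
15. n3.tag = false  [B₁.lab and B₀.lab]
16. n3.lab = 7  [7]
17. n12.depth = "nx"  ["nx"]
18. n13.mk = "pn"  [terminal]
19. n14.off = 27  [27]
20. n15.mk = "nq"  [terminal]
21. n16.tag = 23  [terminal]
22. n14.tag = false  [f.tag > 23]
23. n14.lab = 7  [f.tag - 16]
24. n17.live = 20  [20]
25. n18.mk = "qp"  [terminal]
26. n19.ok = true  [terminal]
27. n20.ok = false  [terminal]
28. n17.lim = 29  [29]
29. n12.lab = false  [S.tag == true]
30. n1.tag = true  [S₁.lab > 6]
31. n1.lab = -3  [S₀.off + f.tag - 21]
32. n21.fin = 13  [terminal]
33. n0.tag = false  [S₁.lab == S₀.off]
34. n0.lab = 9  [S₀.off + 8]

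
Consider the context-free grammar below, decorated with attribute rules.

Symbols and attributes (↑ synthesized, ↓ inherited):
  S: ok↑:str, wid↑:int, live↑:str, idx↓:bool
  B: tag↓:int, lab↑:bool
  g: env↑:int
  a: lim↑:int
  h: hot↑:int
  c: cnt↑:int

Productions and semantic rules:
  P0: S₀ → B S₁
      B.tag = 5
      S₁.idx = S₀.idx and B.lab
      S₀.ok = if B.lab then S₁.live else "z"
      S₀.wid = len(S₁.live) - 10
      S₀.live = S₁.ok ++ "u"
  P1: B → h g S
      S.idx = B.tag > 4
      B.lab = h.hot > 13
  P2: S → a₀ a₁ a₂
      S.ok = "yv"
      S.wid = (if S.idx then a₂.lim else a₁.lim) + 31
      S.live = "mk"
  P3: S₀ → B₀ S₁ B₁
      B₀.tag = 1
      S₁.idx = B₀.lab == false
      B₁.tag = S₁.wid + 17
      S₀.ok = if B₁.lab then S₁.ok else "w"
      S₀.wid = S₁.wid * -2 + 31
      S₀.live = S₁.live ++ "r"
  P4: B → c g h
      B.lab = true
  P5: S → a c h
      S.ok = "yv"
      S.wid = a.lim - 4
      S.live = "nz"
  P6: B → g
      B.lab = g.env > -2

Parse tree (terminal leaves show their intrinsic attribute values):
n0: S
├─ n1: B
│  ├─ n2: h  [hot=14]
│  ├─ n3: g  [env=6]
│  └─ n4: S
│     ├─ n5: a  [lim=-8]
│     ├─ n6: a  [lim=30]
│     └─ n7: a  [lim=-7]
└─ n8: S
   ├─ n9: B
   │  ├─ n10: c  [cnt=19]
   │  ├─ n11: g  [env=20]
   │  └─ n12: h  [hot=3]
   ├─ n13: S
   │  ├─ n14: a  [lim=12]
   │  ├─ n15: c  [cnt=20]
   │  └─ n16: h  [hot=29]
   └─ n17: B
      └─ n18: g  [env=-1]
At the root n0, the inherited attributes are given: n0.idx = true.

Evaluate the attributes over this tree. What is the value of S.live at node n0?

1. n0.idx = true  [given at root]
2. n1.tag = 5  [5]
3. n2.hot = 14  [terminal]
4. n3.env = 6  [terminal]
5. n4.idx = true  [B.tag > 4]
6. n5.lim = -8  [terminal]
7. n6.lim = 30  [terminal]
8. n7.lim = -7  [terminal]
9. n4.ok = "yv"  ["yv"]
10. n4.wid = 24  [(if S.idx then a₂.lim else a₁.lim) + 31]
11. n4.live = "mk"  ["mk"]
12. n1.lab = true  [h.hot > 13]
13. n8.idx = true  [S₀.idx and B.lab]
14. n9.tag = 1  [1]
15. n10.cnt = 19  [terminal]
16. n11.env = 20  [terminal]
17. n12.hot = 3  [terminal]
18. n9.lab = true  [true]
19. n13.idx = false  [B₀.lab == false]
20. n14.lim = 12  [terminal]
21. n15.cnt = 20  [terminal]
22. n16.hot = 29  [terminal]
23. n13.ok = "yv"  ["yv"]
24. n13.wid = 8  [a.lim - 4]
25. n13.live = "nz"  ["nz"]
26. n17.tag = 25  [S₁.wid + 17]
27. n18.env = -1  [terminal]
28. n17.lab = true  [g.env > -2]
29. n8.ok = "yv"  [if B₁.lab then S₁.ok else "w"]
30. n8.wid = 15  [S₁.wid * -2 + 31]
31. n8.live = "nzr"  [S₁.live ++ "r"]
32. n0.ok = "nzr"  [if B.lab then S₁.live else "z"]
33. n0.wid = -7  [len(S₁.live) - 10]
34. n0.live = "yvu"  [S₁.ok ++ "u"]

"yvu"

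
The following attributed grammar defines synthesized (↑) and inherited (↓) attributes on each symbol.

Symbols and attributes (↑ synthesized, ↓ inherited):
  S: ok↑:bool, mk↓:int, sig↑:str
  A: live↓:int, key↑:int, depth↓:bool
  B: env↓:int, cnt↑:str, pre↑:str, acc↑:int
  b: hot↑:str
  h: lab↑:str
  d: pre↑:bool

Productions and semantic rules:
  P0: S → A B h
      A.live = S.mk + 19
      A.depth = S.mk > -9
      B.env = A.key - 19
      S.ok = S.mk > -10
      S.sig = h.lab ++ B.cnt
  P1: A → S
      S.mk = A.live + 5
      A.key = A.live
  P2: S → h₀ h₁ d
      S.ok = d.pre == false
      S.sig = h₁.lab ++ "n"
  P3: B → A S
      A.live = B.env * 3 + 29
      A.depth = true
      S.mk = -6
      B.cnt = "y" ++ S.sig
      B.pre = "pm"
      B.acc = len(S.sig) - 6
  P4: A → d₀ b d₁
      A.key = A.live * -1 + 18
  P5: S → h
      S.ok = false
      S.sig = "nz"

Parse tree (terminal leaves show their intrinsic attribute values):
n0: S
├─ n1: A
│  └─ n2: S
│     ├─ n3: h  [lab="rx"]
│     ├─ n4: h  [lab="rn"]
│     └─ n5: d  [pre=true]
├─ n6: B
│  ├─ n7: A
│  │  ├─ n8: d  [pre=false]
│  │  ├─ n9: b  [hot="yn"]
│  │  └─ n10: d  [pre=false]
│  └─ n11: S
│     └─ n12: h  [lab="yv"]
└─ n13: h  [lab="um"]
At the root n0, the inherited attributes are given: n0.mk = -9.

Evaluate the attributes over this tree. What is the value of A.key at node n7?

16

1. n0.mk = -9  [given at root]
2. n1.live = 10  [S.mk + 19]
3. n1.depth = false  [S.mk > -9]
4. n2.mk = 15  [A.live + 5]
5. n3.lab = "rx"  [terminal]
6. n4.lab = "rn"  [terminal]
7. n5.pre = true  [terminal]
8. n2.ok = false  [d.pre == false]
9. n2.sig = "rnn"  [h₁.lab ++ "n"]
10. n1.key = 10  [A.live]
11. n6.env = -9  [A.key - 19]
12. n7.live = 2  [B.env * 3 + 29]
13. n7.depth = true  [true]
14. n8.pre = false  [terminal]
15. n9.hot = "yn"  [terminal]
16. n10.pre = false  [terminal]
17. n7.key = 16  [A.live * -1 + 18]
18. n11.mk = -6  [-6]
19. n12.lab = "yv"  [terminal]
20. n11.ok = false  [false]
21. n11.sig = "nz"  ["nz"]
22. n6.cnt = "ynz"  ["y" ++ S.sig]
23. n6.pre = "pm"  ["pm"]
24. n6.acc = -4  [len(S.sig) - 6]
25. n13.lab = "um"  [terminal]
26. n0.ok = true  [S.mk > -10]
27. n0.sig = "umynz"  [h.lab ++ B.cnt]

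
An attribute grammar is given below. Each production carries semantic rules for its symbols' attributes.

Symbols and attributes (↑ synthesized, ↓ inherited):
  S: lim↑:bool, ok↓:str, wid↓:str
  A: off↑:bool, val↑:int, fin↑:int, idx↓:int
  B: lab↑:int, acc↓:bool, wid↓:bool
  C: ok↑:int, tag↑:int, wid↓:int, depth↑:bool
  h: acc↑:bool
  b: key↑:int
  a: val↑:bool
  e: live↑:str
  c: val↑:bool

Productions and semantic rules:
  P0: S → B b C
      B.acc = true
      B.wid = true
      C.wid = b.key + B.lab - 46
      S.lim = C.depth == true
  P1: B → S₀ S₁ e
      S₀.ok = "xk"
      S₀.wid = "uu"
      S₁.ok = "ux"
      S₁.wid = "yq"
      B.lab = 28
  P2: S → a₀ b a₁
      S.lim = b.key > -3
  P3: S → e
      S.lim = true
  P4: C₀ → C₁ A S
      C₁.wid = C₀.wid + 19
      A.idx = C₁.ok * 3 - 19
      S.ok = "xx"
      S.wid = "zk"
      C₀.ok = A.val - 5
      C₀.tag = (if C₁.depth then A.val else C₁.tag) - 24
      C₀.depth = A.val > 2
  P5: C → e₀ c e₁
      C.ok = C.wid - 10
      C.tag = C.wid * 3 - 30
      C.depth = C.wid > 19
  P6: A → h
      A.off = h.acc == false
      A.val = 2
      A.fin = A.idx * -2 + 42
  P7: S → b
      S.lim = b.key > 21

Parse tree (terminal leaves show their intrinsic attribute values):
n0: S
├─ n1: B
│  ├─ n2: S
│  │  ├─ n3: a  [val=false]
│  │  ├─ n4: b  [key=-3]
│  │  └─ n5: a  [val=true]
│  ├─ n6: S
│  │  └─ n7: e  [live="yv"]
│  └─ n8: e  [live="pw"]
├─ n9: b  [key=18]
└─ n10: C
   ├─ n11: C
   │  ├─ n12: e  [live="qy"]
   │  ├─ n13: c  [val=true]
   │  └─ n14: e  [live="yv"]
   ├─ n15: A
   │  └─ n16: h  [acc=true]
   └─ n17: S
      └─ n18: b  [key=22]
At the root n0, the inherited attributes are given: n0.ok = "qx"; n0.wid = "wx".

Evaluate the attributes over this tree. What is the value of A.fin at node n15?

26

1. n0.ok = "qx"  [given at root]
2. n0.wid = "wx"  [given at root]
3. n1.acc = true  [true]
4. n1.wid = true  [true]
5. n2.ok = "xk"  ["xk"]
6. n2.wid = "uu"  ["uu"]
7. n3.val = false  [terminal]
8. n4.key = -3  [terminal]
9. n5.val = true  [terminal]
10. n2.lim = false  [b.key > -3]
11. n6.ok = "ux"  ["ux"]
12. n6.wid = "yq"  ["yq"]
13. n7.live = "yv"  [terminal]
14. n6.lim = true  [true]
15. n8.live = "pw"  [terminal]
16. n1.lab = 28  [28]
17. n9.key = 18  [terminal]
18. n10.wid = 0  [b.key + B.lab - 46]
19. n11.wid = 19  [C₀.wid + 19]
20. n12.live = "qy"  [terminal]
21. n13.val = true  [terminal]
22. n14.live = "yv"  [terminal]
23. n11.ok = 9  [C.wid - 10]
24. n11.tag = 27  [C.wid * 3 - 30]
25. n11.depth = false  [C.wid > 19]
26. n15.idx = 8  [C₁.ok * 3 - 19]
27. n16.acc = true  [terminal]
28. n15.off = false  [h.acc == false]
29. n15.val = 2  [2]
30. n15.fin = 26  [A.idx * -2 + 42]
31. n17.ok = "xx"  ["xx"]
32. n17.wid = "zk"  ["zk"]
33. n18.key = 22  [terminal]
34. n17.lim = true  [b.key > 21]
35. n10.ok = -3  [A.val - 5]
36. n10.tag = 3  [(if C₁.depth then A.val else C₁.tag) - 24]
37. n10.depth = false  [A.val > 2]
38. n0.lim = false  [C.depth == true]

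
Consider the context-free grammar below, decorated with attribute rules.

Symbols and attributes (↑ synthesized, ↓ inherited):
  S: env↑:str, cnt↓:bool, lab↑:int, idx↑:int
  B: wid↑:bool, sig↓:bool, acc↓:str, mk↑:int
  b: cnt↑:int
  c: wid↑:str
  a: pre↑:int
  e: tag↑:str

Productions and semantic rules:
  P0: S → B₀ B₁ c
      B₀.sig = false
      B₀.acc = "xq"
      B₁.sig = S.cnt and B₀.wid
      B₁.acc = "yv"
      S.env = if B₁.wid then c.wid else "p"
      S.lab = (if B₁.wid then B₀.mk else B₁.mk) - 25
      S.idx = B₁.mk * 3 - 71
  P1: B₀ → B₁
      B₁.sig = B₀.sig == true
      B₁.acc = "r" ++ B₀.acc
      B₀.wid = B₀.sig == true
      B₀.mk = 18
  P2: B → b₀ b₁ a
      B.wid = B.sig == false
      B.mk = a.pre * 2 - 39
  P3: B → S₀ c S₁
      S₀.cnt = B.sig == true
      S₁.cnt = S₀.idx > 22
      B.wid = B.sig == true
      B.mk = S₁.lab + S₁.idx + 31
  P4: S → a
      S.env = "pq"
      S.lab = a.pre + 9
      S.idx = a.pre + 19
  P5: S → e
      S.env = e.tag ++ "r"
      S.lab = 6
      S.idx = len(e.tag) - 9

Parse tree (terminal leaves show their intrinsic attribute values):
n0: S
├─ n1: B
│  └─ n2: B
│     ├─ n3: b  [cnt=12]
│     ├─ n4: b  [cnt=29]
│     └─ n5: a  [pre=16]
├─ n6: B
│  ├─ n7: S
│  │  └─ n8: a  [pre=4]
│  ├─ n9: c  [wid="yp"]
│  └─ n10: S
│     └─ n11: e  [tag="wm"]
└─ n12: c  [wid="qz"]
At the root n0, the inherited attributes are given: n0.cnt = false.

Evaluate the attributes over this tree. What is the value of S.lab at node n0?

5

1. n0.cnt = false  [given at root]
2. n1.sig = false  [false]
3. n1.acc = "xq"  ["xq"]
4. n2.sig = false  [B₀.sig == true]
5. n2.acc = "rxq"  ["r" ++ B₀.acc]
6. n3.cnt = 12  [terminal]
7. n4.cnt = 29  [terminal]
8. n5.pre = 16  [terminal]
9. n2.wid = true  [B.sig == false]
10. n2.mk = -7  [a.pre * 2 - 39]
11. n1.wid = false  [B₀.sig == true]
12. n1.mk = 18  [18]
13. n6.sig = false  [S.cnt and B₀.wid]
14. n6.acc = "yv"  ["yv"]
15. n7.cnt = false  [B.sig == true]
16. n8.pre = 4  [terminal]
17. n7.env = "pq"  ["pq"]
18. n7.lab = 13  [a.pre + 9]
19. n7.idx = 23  [a.pre + 19]
20. n9.wid = "yp"  [terminal]
21. n10.cnt = true  [S₀.idx > 22]
22. n11.tag = "wm"  [terminal]
23. n10.env = "wmr"  [e.tag ++ "r"]
24. n10.lab = 6  [6]
25. n10.idx = -7  [len(e.tag) - 9]
26. n6.wid = false  [B.sig == true]
27. n6.mk = 30  [S₁.lab + S₁.idx + 31]
28. n12.wid = "qz"  [terminal]
29. n0.env = "p"  [if B₁.wid then c.wid else "p"]
30. n0.lab = 5  [(if B₁.wid then B₀.mk else B₁.mk) - 25]
31. n0.idx = 19  [B₁.mk * 3 - 71]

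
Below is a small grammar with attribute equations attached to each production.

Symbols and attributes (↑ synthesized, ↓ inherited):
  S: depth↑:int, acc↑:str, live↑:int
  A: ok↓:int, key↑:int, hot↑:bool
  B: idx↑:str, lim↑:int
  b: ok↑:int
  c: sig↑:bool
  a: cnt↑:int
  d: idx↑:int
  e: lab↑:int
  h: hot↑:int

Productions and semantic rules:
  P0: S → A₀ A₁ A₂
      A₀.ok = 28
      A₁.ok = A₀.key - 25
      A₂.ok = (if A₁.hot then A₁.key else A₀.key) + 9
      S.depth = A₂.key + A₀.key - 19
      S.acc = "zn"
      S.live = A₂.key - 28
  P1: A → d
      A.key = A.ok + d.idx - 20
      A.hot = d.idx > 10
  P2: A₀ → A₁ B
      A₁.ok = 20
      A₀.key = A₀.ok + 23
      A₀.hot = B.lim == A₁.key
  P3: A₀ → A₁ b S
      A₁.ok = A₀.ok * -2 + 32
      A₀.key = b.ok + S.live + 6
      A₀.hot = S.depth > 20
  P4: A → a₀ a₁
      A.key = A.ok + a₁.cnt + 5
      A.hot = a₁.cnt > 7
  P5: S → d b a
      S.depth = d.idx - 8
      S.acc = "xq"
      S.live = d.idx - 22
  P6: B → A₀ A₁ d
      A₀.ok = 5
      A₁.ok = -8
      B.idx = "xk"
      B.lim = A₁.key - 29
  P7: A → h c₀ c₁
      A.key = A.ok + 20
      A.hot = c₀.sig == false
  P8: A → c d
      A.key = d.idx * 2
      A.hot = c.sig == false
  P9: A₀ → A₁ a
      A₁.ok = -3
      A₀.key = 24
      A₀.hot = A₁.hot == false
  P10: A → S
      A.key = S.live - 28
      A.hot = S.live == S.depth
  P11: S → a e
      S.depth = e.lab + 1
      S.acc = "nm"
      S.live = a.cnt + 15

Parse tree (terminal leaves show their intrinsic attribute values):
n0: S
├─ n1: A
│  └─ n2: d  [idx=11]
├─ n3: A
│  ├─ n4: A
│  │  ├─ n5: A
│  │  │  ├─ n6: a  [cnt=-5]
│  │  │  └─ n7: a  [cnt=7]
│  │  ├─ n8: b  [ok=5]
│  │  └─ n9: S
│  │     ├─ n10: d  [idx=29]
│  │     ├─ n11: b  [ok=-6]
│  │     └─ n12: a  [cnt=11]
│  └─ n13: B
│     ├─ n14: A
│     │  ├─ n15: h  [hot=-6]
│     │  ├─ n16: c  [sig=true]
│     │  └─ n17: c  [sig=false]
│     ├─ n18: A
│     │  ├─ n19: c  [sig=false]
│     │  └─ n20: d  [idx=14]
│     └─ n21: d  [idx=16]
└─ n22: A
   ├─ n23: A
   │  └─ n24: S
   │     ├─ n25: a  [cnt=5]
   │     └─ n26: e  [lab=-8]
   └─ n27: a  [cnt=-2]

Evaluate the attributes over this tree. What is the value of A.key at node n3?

17

1. n1.ok = 28  [28]
2. n2.idx = 11  [terminal]
3. n1.key = 19  [A.ok + d.idx - 20]
4. n1.hot = true  [d.idx > 10]
5. n3.ok = -6  [A₀.key - 25]
6. n4.ok = 20  [20]
7. n5.ok = -8  [A₀.ok * -2 + 32]
8. n6.cnt = -5  [terminal]
9. n7.cnt = 7  [terminal]
10. n5.key = 4  [A.ok + a₁.cnt + 5]
11. n5.hot = false  [a₁.cnt > 7]
12. n8.ok = 5  [terminal]
13. n10.idx = 29  [terminal]
14. n11.ok = -6  [terminal]
15. n12.cnt = 11  [terminal]
16. n9.depth = 21  [d.idx - 8]
17. n9.acc = "xq"  ["xq"]
18. n9.live = 7  [d.idx - 22]
19. n4.key = 18  [b.ok + S.live + 6]
20. n4.hot = true  [S.depth > 20]
21. n14.ok = 5  [5]
22. n15.hot = -6  [terminal]
23. n16.sig = true  [terminal]
24. n17.sig = false  [terminal]
25. n14.key = 25  [A.ok + 20]
26. n14.hot = false  [c₀.sig == false]
27. n18.ok = -8  [-8]
28. n19.sig = false  [terminal]
29. n20.idx = 14  [terminal]
30. n18.key = 28  [d.idx * 2]
31. n18.hot = true  [c.sig == false]
32. n21.idx = 16  [terminal]
33. n13.idx = "xk"  ["xk"]
34. n13.lim = -1  [A₁.key - 29]
35. n3.key = 17  [A₀.ok + 23]
36. n3.hot = false  [B.lim == A₁.key]
37. n22.ok = 28  [(if A₁.hot then A₁.key else A₀.key) + 9]
38. n23.ok = -3  [-3]
39. n25.cnt = 5  [terminal]
40. n26.lab = -8  [terminal]
41. n24.depth = -7  [e.lab + 1]
42. n24.acc = "nm"  ["nm"]
43. n24.live = 20  [a.cnt + 15]
44. n23.key = -8  [S.live - 28]
45. n23.hot = false  [S.live == S.depth]
46. n27.cnt = -2  [terminal]
47. n22.key = 24  [24]
48. n22.hot = true  [A₁.hot == false]
49. n0.depth = 24  [A₂.key + A₀.key - 19]
50. n0.acc = "zn"  ["zn"]
51. n0.live = -4  [A₂.key - 28]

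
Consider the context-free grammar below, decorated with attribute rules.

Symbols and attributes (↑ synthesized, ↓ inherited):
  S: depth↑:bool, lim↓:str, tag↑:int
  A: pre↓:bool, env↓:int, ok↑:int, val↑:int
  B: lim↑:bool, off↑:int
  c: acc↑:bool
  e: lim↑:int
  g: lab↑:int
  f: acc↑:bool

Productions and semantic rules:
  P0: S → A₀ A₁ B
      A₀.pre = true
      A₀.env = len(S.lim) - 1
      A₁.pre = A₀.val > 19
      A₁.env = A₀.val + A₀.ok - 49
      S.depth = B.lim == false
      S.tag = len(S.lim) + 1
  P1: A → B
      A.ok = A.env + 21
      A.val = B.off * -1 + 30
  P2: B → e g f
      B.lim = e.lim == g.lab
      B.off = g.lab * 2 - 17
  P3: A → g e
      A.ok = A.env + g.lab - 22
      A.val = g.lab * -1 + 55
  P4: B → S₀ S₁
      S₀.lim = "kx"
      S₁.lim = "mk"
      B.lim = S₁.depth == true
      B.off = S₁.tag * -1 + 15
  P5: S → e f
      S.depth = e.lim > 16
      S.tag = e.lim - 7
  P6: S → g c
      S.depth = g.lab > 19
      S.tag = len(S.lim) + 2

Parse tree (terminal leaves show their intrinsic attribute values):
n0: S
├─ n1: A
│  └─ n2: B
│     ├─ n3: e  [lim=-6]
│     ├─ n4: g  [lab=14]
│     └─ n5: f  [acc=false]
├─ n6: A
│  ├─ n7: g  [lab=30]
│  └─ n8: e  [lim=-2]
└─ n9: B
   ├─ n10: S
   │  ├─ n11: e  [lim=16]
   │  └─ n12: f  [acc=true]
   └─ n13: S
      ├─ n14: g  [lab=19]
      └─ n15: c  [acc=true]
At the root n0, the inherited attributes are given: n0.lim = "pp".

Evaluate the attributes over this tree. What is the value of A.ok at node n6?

1. n0.lim = "pp"  [given at root]
2. n1.pre = true  [true]
3. n1.env = 1  [len(S.lim) - 1]
4. n3.lim = -6  [terminal]
5. n4.lab = 14  [terminal]
6. n5.acc = false  [terminal]
7. n2.lim = false  [e.lim == g.lab]
8. n2.off = 11  [g.lab * 2 - 17]
9. n1.ok = 22  [A.env + 21]
10. n1.val = 19  [B.off * -1 + 30]
11. n6.pre = false  [A₀.val > 19]
12. n6.env = -8  [A₀.val + A₀.ok - 49]
13. n7.lab = 30  [terminal]
14. n8.lim = -2  [terminal]
15. n6.ok = 0  [A.env + g.lab - 22]
16. n6.val = 25  [g.lab * -1 + 55]
17. n10.lim = "kx"  ["kx"]
18. n11.lim = 16  [terminal]
19. n12.acc = true  [terminal]
20. n10.depth = false  [e.lim > 16]
21. n10.tag = 9  [e.lim - 7]
22. n13.lim = "mk"  ["mk"]
23. n14.lab = 19  [terminal]
24. n15.acc = true  [terminal]
25. n13.depth = false  [g.lab > 19]
26. n13.tag = 4  [len(S.lim) + 2]
27. n9.lim = false  [S₁.depth == true]
28. n9.off = 11  [S₁.tag * -1 + 15]
29. n0.depth = true  [B.lim == false]
30. n0.tag = 3  [len(S.lim) + 1]

0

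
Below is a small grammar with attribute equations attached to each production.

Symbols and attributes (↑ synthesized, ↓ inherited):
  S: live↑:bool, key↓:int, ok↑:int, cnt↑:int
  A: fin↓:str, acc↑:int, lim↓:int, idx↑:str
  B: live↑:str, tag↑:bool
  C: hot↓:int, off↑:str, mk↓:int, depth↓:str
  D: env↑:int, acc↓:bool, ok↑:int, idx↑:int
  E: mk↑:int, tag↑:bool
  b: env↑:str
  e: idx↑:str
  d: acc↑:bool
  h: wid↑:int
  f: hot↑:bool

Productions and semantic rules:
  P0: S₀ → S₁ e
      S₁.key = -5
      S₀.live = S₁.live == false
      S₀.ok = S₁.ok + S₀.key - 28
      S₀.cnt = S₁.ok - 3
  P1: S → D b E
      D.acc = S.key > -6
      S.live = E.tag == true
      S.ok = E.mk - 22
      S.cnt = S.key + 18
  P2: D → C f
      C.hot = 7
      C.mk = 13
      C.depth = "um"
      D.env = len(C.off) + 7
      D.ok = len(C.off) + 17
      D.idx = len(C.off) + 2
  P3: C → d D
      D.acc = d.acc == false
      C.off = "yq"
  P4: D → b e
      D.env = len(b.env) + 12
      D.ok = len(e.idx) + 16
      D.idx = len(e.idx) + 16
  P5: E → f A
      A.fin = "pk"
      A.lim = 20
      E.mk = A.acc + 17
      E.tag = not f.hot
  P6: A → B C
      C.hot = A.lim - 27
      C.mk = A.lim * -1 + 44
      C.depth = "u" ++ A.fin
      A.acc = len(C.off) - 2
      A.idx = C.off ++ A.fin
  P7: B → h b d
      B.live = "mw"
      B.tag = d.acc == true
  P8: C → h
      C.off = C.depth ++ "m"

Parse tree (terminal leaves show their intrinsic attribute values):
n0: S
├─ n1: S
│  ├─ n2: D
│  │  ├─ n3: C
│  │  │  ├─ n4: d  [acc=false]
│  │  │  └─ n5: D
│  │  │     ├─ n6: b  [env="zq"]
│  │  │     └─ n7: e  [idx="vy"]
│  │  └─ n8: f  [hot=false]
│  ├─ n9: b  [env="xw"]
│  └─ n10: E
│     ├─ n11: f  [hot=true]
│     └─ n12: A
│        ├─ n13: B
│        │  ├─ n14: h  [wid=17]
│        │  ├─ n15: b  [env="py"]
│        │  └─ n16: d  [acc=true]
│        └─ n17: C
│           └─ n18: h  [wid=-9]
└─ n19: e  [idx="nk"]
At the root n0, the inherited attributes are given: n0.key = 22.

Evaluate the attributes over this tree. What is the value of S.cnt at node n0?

1. n0.key = 22  [given at root]
2. n1.key = -5  [-5]
3. n2.acc = true  [S.key > -6]
4. n3.hot = 7  [7]
5. n3.mk = 13  [13]
6. n3.depth = "um"  ["um"]
7. n4.acc = false  [terminal]
8. n5.acc = true  [d.acc == false]
9. n6.env = "zq"  [terminal]
10. n7.idx = "vy"  [terminal]
11. n5.env = 14  [len(b.env) + 12]
12. n5.ok = 18  [len(e.idx) + 16]
13. n5.idx = 18  [len(e.idx) + 16]
14. n3.off = "yq"  ["yq"]
15. n8.hot = false  [terminal]
16. n2.env = 9  [len(C.off) + 7]
17. n2.ok = 19  [len(C.off) + 17]
18. n2.idx = 4  [len(C.off) + 2]
19. n9.env = "xw"  [terminal]
20. n11.hot = true  [terminal]
21. n12.fin = "pk"  ["pk"]
22. n12.lim = 20  [20]
23. n14.wid = 17  [terminal]
24. n15.env = "py"  [terminal]
25. n16.acc = true  [terminal]
26. n13.live = "mw"  ["mw"]
27. n13.tag = true  [d.acc == true]
28. n17.hot = -7  [A.lim - 27]
29. n17.mk = 24  [A.lim * -1 + 44]
30. n17.depth = "upk"  ["u" ++ A.fin]
31. n18.wid = -9  [terminal]
32. n17.off = "upkm"  [C.depth ++ "m"]
33. n12.acc = 2  [len(C.off) - 2]
34. n12.idx = "upkmpk"  [C.off ++ A.fin]
35. n10.mk = 19  [A.acc + 17]
36. n10.tag = false  [not f.hot]
37. n1.live = false  [E.tag == true]
38. n1.ok = -3  [E.mk - 22]
39. n1.cnt = 13  [S.key + 18]
40. n19.idx = "nk"  [terminal]
41. n0.live = true  [S₁.live == false]
42. n0.ok = -9  [S₁.ok + S₀.key - 28]
43. n0.cnt = -6  [S₁.ok - 3]

-6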